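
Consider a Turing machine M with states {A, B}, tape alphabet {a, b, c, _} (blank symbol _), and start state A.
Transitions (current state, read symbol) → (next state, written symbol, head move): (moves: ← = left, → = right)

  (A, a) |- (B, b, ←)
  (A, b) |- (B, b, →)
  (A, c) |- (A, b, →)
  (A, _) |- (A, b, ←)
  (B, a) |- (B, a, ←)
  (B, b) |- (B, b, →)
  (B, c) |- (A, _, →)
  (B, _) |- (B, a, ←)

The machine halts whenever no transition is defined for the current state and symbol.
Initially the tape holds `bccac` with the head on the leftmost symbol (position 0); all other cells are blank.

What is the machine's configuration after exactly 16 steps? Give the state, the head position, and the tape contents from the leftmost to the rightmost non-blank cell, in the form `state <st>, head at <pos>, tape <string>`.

state=A head=0 tape=[b]ccac__   (A,b)→(B,b,→)
state=B head=1 tape=b[c]cac__   (B,c)→(A,_,→)
state=A head=2 tape=b_[c]ac__   (A,c)→(A,b,→)
state=A head=3 tape=b_b[a]c__   (A,a)→(B,b,←)
state=B head=2 tape=b_[b]bc__   (B,b)→(B,b,→)
state=B head=3 tape=b_b[b]c__   (B,b)→(B,b,→)
state=B head=4 tape=b_bb[c]__   (B,c)→(A,_,→)
state=A head=5 tape=b_bb_[_]_   (A,_)→(A,b,←)
state=A head=4 tape=b_bb[_]b_   (A,_)→(A,b,←)
state=A head=3 tape=b_b[b]bb_   (A,b)→(B,b,→)
state=B head=4 tape=b_bb[b]b_   (B,b)→(B,b,→)
state=B head=5 tape=b_bbb[b]_   (B,b)→(B,b,→)
state=B head=6 tape=b_bbbb[_]   (B,_)→(B,a,←)
state=B head=5 tape=b_bbb[b]a   (B,b)→(B,b,→)
state=B head=6 tape=b_bbbb[a]   (B,a)→(B,a,←)
state=B head=5 tape=b_bbb[b]a   (B,b)→(B,b,→)
state=B head=6 tape=b_bbbb[a]
After 16 steps: state B, head at 6, tape b_bbbba.

state B, head at 6, tape b_bbbba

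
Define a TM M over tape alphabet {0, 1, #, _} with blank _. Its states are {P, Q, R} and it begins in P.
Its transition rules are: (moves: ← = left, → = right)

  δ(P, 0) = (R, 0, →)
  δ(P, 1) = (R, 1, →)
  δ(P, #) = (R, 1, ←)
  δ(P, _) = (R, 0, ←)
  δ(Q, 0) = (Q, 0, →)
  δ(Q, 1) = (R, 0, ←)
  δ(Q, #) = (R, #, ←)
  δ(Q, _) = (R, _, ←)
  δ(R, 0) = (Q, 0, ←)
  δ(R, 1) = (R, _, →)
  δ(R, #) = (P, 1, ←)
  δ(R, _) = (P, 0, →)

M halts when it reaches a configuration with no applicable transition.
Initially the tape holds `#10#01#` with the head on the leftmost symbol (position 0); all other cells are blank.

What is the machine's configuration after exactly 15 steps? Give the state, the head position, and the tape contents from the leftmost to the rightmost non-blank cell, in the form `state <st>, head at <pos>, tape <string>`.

P | _[#]10#01#   read # → write 1, move ←, go to R
R | [_]110#01#   read _ → write 0, move →, go to P
P | 0[1]10#01#   read 1 → write 1, move →, go to R
R | 01[1]0#01#   read 1 → write _, move →, go to R
R | 01_[0]#01#   read 0 → write 0, move ←, go to Q
Q | 01[_]0#01#   read _ → write _, move ←, go to R
R | 0[1]_0#01#   read 1 → write _, move →, go to R
R | 0_[_]0#01#   read _ → write 0, move →, go to P
P | 0_0[0]#01#   read 0 → write 0, move →, go to R
R | 0_00[#]01#   read # → write 1, move ←, go to P
P | 0_0[0]101#   read 0 → write 0, move →, go to R
R | 0_00[1]01#   read 1 → write _, move →, go to R
R | 0_00_[0]1#   read 0 → write 0, move ←, go to Q
Q | 0_00[_]01#   read _ → write _, move ←, go to R
R | 0_0[0]_01#   read 0 → write 0, move ←, go to Q
Q | 0_[0]0_01#
After 15 steps: state Q, head at 1, tape 0_00_01#.

state Q, head at 1, tape 0_00_01#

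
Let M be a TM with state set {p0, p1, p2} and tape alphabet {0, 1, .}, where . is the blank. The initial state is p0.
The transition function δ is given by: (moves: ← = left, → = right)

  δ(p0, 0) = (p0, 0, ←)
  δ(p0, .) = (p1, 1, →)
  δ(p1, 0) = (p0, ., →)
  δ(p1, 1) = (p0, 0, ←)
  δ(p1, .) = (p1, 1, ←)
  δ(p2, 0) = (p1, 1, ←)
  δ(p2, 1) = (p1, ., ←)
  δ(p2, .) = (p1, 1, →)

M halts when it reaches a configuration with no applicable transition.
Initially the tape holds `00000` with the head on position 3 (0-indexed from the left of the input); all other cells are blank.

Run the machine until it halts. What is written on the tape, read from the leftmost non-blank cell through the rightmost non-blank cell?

p0 | .000[0]0..   read 0 → write 0, move ←, go to p0
p0 | .00[0]00..   read 0 → write 0, move ←, go to p0
p0 | .0[0]000..   read 0 → write 0, move ←, go to p0
p0 | .[0]0000..   read 0 → write 0, move ←, go to p0
p0 | [.]00000..   read . → write 1, move →, go to p1
p1 | 1[0]0000..   read 0 → write ., move →, go to p0
p0 | 1.[0]000..   read 0 → write 0, move ←, go to p0
p0 | 1[.]0000..   read . → write 1, move →, go to p1
p1 | 11[0]000..   read 0 → write ., move →, go to p0
p0 | 11.[0]00..   read 0 → write 0, move ←, go to p0
p0 | 11[.]000..   read . → write 1, move →, go to p1
p1 | 111[0]00..   read 0 → write ., move →, go to p0
p0 | 111.[0]0..   read 0 → write 0, move ←, go to p0
p0 | 111[.]00..   read . → write 1, move →, go to p1
p1 | 1111[0]0..   read 0 → write ., move →, go to p0
p0 | 1111.[0]..   read 0 → write 0, move ←, go to p0
p0 | 1111[.]0..   read . → write 1, move →, go to p1
p1 | 11111[0]..   read 0 → write ., move →, go to p0
p0 | 11111.[.].   read . → write 1, move →, go to p1
p1 | 11111.1[.]   read . → write 1, move ←, go to p1
p1 | 11111.[1]1   read 1 → write 0, move ←, go to p0
p0 | 11111[.]01   read . → write 1, move →, go to p1
p1 | 111111[0]1   read 0 → write ., move →, go to p0
p0 | 111111.[1]
The non-blank tape span at halt is 111111.1.

111111.1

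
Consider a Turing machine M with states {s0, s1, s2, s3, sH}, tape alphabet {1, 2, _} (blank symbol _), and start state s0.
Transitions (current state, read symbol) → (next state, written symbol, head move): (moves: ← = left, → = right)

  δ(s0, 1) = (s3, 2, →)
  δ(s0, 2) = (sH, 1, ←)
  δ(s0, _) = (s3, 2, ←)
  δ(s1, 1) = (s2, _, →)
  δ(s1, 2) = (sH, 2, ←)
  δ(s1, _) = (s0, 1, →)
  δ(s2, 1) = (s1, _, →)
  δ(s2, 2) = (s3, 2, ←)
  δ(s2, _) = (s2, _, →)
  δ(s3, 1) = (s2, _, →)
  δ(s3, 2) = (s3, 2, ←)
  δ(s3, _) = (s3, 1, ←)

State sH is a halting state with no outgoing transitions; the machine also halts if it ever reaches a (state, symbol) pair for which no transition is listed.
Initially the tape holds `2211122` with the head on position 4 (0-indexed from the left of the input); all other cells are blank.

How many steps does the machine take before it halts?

9

s0 | 2211[1]22   read 1 → write 2, move →, go to s3
s3 | 22112[2]2   read 2 → write 2, move ←, go to s3
s3 | 2211[2]22   read 2 → write 2, move ←, go to s3
s3 | 221[1]222   read 1 → write _, move →, go to s2
s2 | 221_[2]22   read 2 → write 2, move ←, go to s3
s3 | 221[_]222   read _ → write 1, move ←, go to s3
s3 | 22[1]1222   read 1 → write _, move →, go to s2
s2 | 22_[1]222   read 1 → write _, move →, go to s1
s1 | 22__[2]22   read 2 → write 2, move ←, go to sH
sH | 22_[_]222
M halts after 9 transitions.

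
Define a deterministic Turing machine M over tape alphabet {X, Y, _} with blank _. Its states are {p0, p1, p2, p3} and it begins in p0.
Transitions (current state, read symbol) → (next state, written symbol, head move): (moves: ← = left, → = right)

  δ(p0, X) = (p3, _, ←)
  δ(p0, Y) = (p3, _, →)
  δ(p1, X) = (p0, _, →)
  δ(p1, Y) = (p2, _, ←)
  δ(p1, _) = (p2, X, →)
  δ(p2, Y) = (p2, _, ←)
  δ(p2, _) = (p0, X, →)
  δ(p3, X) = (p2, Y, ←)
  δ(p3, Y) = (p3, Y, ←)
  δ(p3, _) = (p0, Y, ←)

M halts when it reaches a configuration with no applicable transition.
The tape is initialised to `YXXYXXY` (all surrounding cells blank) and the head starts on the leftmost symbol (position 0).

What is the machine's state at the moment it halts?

p0 | _[Y]XXYXXY   read Y → write _, move →, go to p3
p3 | __[X]XYXXY   read X → write Y, move ←, go to p2
p2 | _[_]YXYXXY   read _ → write X, move →, go to p0
p0 | _X[Y]XYXXY   read Y → write _, move →, go to p3
p3 | _X_[X]YXXY   read X → write Y, move ←, go to p2
p2 | _X[_]YYXXY   read _ → write X, move →, go to p0
p0 | _XX[Y]YXXY   read Y → write _, move →, go to p3
p3 | _XX_[Y]XXY   read Y → write Y, move ←, go to p3
p3 | _XX[_]YXXY   read _ → write Y, move ←, go to p0
p0 | _X[X]YYXXY   read X → write _, move ←, go to p3
p3 | _[X]_YYXXY   read X → write Y, move ←, go to p2
p2 | [_]Y_YYXXY   read _ → write X, move →, go to p0
p0 | X[Y]_YYXXY   read Y → write _, move →, go to p3
p3 | X_[_]YYXXY   read _ → write Y, move ←, go to p0
p0 | X[_]YYYXXY
No transition is defined for (p0, _); M halts in state p0.

p0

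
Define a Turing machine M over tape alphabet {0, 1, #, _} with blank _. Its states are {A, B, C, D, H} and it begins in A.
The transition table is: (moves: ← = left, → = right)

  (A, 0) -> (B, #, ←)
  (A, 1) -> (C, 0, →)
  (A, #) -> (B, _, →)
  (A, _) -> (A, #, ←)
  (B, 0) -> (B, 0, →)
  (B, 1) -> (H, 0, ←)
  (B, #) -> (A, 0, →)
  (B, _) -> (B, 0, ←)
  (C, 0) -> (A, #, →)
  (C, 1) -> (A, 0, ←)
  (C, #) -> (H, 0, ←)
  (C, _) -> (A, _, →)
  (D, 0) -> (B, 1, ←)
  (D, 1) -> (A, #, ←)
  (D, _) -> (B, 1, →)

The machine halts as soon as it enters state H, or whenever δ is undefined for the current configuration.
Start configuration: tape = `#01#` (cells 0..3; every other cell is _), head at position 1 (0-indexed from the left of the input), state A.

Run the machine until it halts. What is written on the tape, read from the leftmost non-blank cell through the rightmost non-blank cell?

0_0#

A | #[0]1#   read 0 → write #, move ←, go to B
B | [#]#1#   read # → write 0, move →, go to A
A | 0[#]1#   read # → write _, move →, go to B
B | 0_[1]#   read 1 → write 0, move ←, go to H
H | 0[_]0#
The non-blank tape span at halt is 0_0#.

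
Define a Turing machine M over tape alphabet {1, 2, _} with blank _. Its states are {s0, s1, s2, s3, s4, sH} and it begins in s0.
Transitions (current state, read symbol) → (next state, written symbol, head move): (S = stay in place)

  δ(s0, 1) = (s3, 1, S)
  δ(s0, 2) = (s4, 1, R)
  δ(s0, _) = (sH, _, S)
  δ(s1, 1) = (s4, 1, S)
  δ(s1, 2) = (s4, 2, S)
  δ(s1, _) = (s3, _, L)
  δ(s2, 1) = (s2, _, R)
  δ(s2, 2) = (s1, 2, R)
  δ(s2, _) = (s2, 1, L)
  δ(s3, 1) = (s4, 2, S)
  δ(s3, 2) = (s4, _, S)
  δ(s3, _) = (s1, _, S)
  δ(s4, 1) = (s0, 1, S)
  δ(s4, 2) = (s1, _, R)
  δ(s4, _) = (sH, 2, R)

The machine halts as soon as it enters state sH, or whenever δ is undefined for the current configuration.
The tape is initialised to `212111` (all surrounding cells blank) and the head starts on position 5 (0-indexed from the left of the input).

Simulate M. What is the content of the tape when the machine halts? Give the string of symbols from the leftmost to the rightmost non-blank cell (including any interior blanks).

212

s0 | 21211[1]_   read 1 → write 1, move S, go to s3
s3 | 21211[1]_   read 1 → write 2, move S, go to s4
s4 | 21211[2]_   read 2 → write _, move R, go to s1
s1 | 21211_[_]   read _ → write _, move L, go to s3
s3 | 21211[_]_   read _ → write _, move S, go to s1
s1 | 21211[_]_   read _ → write _, move L, go to s3
s3 | 2121[1]__   read 1 → write 2, move S, go to s4
s4 | 2121[2]__   read 2 → write _, move R, go to s1
s1 | 2121_[_]_   read _ → write _, move L, go to s3
s3 | 2121[_]__   read _ → write _, move S, go to s1
s1 | 2121[_]__   read _ → write _, move L, go to s3
s3 | 212[1]___   read 1 → write 2, move S, go to s4
s4 | 212[2]___   read 2 → write _, move R, go to s1
s1 | 212_[_]__   read _ → write _, move L, go to s3
s3 | 212[_]___   read _ → write _, move S, go to s1
s1 | 212[_]___   read _ → write _, move L, go to s3
s3 | 21[2]____   read 2 → write _, move S, go to s4
s4 | 21[_]____   read _ → write 2, move R, go to sH
sH | 212[_]___
The non-blank tape span at halt is 212.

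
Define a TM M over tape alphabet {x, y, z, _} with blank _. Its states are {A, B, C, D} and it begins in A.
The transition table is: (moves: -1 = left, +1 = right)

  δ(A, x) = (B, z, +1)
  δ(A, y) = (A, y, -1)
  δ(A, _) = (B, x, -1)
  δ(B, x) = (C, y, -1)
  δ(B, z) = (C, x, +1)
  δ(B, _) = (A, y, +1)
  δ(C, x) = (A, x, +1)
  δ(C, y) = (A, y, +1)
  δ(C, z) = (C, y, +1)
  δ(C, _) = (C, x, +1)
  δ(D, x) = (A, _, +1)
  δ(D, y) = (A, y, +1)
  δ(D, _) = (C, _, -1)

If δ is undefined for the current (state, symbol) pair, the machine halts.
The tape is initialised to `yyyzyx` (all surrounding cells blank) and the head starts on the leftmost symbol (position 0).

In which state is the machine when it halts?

A | __[y]yyzyx   read y → write y, move -1, go to A
A | _[_]yyyzyx   read _ → write x, move -1, go to B
B | [_]xyyyzyx   read _ → write y, move +1, go to A
A | y[x]yyyzyx   read x → write z, move +1, go to B
B | yz[y]yyzyx
No transition is defined for (B, y); M halts in state B.

B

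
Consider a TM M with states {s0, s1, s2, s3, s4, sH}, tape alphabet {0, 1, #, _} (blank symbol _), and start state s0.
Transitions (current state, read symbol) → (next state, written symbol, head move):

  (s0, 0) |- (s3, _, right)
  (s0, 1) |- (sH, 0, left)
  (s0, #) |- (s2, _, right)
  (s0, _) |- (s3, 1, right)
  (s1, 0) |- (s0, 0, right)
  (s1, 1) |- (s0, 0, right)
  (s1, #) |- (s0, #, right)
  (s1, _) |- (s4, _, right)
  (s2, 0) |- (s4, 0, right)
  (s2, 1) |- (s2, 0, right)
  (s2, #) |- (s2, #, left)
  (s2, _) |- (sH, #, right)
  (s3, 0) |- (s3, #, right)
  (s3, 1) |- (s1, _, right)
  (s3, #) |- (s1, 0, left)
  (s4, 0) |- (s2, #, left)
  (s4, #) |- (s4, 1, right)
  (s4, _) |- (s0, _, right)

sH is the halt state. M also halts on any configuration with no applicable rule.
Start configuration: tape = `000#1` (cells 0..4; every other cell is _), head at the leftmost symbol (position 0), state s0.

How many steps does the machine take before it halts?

10

s0 | [0]00#1____   read 0 → write _, move right, go to s3
s3 | _[0]0#1____   read 0 → write #, move right, go to s3
s3 | _#[0]#1____   read 0 → write #, move right, go to s3
s3 | _##[#]1____   read # → write 0, move left, go to s1
s1 | _#[#]01____   read # → write #, move right, go to s0
s0 | _##[0]1____   read 0 → write _, move right, go to s3
s3 | _##_[1]____   read 1 → write _, move right, go to s1
s1 | _##__[_]___   read _ → write _, move right, go to s4
s4 | _##___[_]__   read _ → write _, move right, go to s0
s0 | _##____[_]_   read _ → write 1, move right, go to s3
s3 | _##____1[_]
M halts after 10 transitions.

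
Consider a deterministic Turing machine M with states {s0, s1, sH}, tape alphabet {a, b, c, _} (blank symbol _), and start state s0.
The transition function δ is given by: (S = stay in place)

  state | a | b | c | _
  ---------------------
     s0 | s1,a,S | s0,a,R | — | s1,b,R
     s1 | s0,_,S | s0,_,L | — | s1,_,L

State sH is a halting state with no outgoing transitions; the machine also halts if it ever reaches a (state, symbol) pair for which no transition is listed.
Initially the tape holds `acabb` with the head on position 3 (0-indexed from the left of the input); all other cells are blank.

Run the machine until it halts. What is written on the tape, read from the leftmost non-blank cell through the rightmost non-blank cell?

state=s0 head=3 tape=aca[b]b__   (s0,b)→(s0,a,R)
state=s0 head=4 tape=acaa[b]__   (s0,b)→(s0,a,R)
state=s0 head=5 tape=acaaa[_]_   (s0,_)→(s1,b,R)
state=s1 head=6 tape=acaaab[_]   (s1,_)→(s1,_,L)
state=s1 head=5 tape=acaaa[b]_   (s1,b)→(s0,_,L)
state=s0 head=4 tape=acaa[a]__   (s0,a)→(s1,a,S)
state=s1 head=4 tape=acaa[a]__   (s1,a)→(s0,_,S)
state=s0 head=4 tape=acaa[_]__   (s0,_)→(s1,b,R)
state=s1 head=5 tape=acaab[_]_   (s1,_)→(s1,_,L)
state=s1 head=4 tape=acaa[b]__   (s1,b)→(s0,_,L)
state=s0 head=3 tape=aca[a]___   (s0,a)→(s1,a,S)
state=s1 head=3 tape=aca[a]___   (s1,a)→(s0,_,S)
state=s0 head=3 tape=aca[_]___   (s0,_)→(s1,b,R)
state=s1 head=4 tape=acab[_]__   (s1,_)→(s1,_,L)
state=s1 head=3 tape=aca[b]___   (s1,b)→(s0,_,L)
state=s0 head=2 tape=ac[a]____   (s0,a)→(s1,a,S)
state=s1 head=2 tape=ac[a]____   (s1,a)→(s0,_,S)
state=s0 head=2 tape=ac[_]____   (s0,_)→(s1,b,R)
state=s1 head=3 tape=acb[_]___   (s1,_)→(s1,_,L)
state=s1 head=2 tape=ac[b]____   (s1,b)→(s0,_,L)
state=s0 head=1 tape=a[c]_____
The non-blank tape span at halt is ac.

ac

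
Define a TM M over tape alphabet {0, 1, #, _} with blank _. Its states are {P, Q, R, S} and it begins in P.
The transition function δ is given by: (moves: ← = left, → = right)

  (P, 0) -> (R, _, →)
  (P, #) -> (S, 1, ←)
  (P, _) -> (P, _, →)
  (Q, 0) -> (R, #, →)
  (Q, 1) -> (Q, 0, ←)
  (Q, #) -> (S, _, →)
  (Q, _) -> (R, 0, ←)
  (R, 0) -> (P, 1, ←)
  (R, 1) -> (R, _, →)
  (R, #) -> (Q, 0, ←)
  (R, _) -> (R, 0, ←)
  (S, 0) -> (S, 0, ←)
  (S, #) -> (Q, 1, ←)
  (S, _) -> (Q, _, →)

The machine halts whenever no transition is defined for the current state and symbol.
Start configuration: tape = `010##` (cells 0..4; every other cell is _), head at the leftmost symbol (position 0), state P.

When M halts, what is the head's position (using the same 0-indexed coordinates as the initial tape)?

2

state=P head=0 tape=[0]10##   (P,0)→(R,_,→)
state=R head=1 tape=_[1]0##   (R,1)→(R,_,→)
state=R head=2 tape=__[0]##   (R,0)→(P,1,←)
state=P head=1 tape=_[_]1##   (P,_)→(P,_,→)
state=P head=2 tape=__[1]##
At halt the head is at cell 2.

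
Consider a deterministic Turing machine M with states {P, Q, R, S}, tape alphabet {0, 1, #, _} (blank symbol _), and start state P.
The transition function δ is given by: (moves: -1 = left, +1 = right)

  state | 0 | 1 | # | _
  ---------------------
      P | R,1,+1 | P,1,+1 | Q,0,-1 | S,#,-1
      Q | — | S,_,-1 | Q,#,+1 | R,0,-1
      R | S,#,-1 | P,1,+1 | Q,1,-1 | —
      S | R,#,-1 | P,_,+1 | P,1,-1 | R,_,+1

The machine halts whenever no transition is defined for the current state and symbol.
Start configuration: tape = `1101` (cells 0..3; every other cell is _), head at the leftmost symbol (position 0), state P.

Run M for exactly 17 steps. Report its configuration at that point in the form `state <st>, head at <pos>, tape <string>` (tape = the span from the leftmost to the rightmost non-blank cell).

state S, head at 3, tape 1111#

P | [1]101_   read 1 → write 1, move +1, go to P
P | 1[1]01_   read 1 → write 1, move +1, go to P
P | 11[0]1_   read 0 → write 1, move +1, go to R
R | 111[1]_   read 1 → write 1, move +1, go to P
P | 1111[_]   read _ → write #, move -1, go to S
S | 111[1]#   read 1 → write _, move +1, go to P
P | 111_[#]   read # → write 0, move -1, go to Q
Q | 111[_]0   read _ → write 0, move -1, go to R
R | 11[1]00   read 1 → write 1, move +1, go to P
P | 111[0]0   read 0 → write 1, move +1, go to R
R | 1111[0]   read 0 → write #, move -1, go to S
S | 111[1]#   read 1 → write _, move +1, go to P
P | 111_[#]   read # → write 0, move -1, go to Q
Q | 111[_]0   read _ → write 0, move -1, go to R
R | 11[1]00   read 1 → write 1, move +1, go to P
P | 111[0]0   read 0 → write 1, move +1, go to R
R | 1111[0]   read 0 → write #, move -1, go to S
S | 111[1]#
After 17 steps: state S, head at 3, tape 1111#.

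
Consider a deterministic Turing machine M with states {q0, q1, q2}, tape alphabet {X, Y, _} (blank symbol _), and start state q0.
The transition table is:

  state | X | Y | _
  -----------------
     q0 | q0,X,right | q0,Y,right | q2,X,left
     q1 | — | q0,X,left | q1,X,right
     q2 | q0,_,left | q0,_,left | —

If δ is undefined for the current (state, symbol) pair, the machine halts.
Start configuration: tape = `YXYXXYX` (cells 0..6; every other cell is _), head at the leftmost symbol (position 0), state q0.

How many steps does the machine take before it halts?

state=q0 head=0 tape=__[Y]XYXXYX_   (q0,Y)→(q0,Y,right)
state=q0 head=1 tape=__Y[X]YXXYX_   (q0,X)→(q0,X,right)
state=q0 head=2 tape=__YX[Y]XXYX_   (q0,Y)→(q0,Y,right)
state=q0 head=3 tape=__YXY[X]XYX_   (q0,X)→(q0,X,right)
state=q0 head=4 tape=__YXYX[X]YX_   (q0,X)→(q0,X,right)
state=q0 head=5 tape=__YXYXX[Y]X_   (q0,Y)→(q0,Y,right)
state=q0 head=6 tape=__YXYXXY[X]_   (q0,X)→(q0,X,right)
state=q0 head=7 tape=__YXYXXYX[_]   (q0,_)→(q2,X,left)
state=q2 head=6 tape=__YXYXXY[X]X   (q2,X)→(q0,_,left)
state=q0 head=5 tape=__YXYXX[Y]_X   (q0,Y)→(q0,Y,right)
state=q0 head=6 tape=__YXYXXY[_]X   (q0,_)→(q2,X,left)
state=q2 head=5 tape=__YXYXX[Y]XX   (q2,Y)→(q0,_,left)
state=q0 head=4 tape=__YXYX[X]_XX   (q0,X)→(q0,X,right)
state=q0 head=5 tape=__YXYXX[_]XX   (q0,_)→(q2,X,left)
state=q2 head=4 tape=__YXYX[X]XXX   (q2,X)→(q0,_,left)
state=q0 head=3 tape=__YXY[X]_XXX   (q0,X)→(q0,X,right)
state=q0 head=4 tape=__YXYX[_]XXX   (q0,_)→(q2,X,left)
state=q2 head=3 tape=__YXY[X]XXXX   (q2,X)→(q0,_,left)
state=q0 head=2 tape=__YX[Y]_XXXX   (q0,Y)→(q0,Y,right)
state=q0 head=3 tape=__YXY[_]XXXX   (q0,_)→(q2,X,left)
state=q2 head=2 tape=__YX[Y]XXXXX   (q2,Y)→(q0,_,left)
state=q0 head=1 tape=__Y[X]_XXXXX   (q0,X)→(q0,X,right)
state=q0 head=2 tape=__YX[_]XXXXX   (q0,_)→(q2,X,left)
state=q2 head=1 tape=__Y[X]XXXXXX   (q2,X)→(q0,_,left)
state=q0 head=0 tape=__[Y]_XXXXXX   (q0,Y)→(q0,Y,right)
state=q0 head=1 tape=__Y[_]XXXXXX   (q0,_)→(q2,X,left)
state=q2 head=0 tape=__[Y]XXXXXXX   (q2,Y)→(q0,_,left)
state=q0 head=-1 tape=_[_]_XXXXXXX   (q0,_)→(q2,X,left)
state=q2 head=-2 tape=[_]X_XXXXXXX
M halts after 28 transitions.

28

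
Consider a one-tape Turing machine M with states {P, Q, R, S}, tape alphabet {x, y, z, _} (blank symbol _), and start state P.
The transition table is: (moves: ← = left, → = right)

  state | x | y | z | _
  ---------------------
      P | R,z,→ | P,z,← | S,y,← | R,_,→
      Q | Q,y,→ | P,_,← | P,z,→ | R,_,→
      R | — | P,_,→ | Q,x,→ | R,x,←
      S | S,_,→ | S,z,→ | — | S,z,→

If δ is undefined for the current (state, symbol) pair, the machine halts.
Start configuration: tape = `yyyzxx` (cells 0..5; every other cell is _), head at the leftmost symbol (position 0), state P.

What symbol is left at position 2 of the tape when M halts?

P | _[y]yyzxx__   read y → write z, move ←, go to P
P | [_]zyyzxx__   read _ → write _, move →, go to R
R | _[z]yyzxx__   read z → write x, move →, go to Q
Q | _x[y]yzxx__   read y → write _, move ←, go to P
P | _[x]_yzxx__   read x → write z, move →, go to R
R | _z[_]yzxx__   read _ → write x, move ←, go to R
R | _[z]xyzxx__   read z → write x, move →, go to Q
Q | _x[x]yzxx__   read x → write y, move →, go to Q
Q | _xy[y]zxx__   read y → write _, move ←, go to P
P | _x[y]_zxx__   read y → write z, move ←, go to P
P | _[x]z_zxx__   read x → write z, move →, go to R
R | _z[z]_zxx__   read z → write x, move →, go to Q
Q | _zx[_]zxx__   read _ → write _, move →, go to R
R | _zx_[z]xx__   read z → write x, move →, go to Q
Q | _zx_x[x]x__   read x → write y, move →, go to Q
Q | _zx_xy[x]__   read x → write y, move →, go to Q
Q | _zx_xyy[_]_   read _ → write _, move →, go to R
R | _zx_xyy_[_]   read _ → write x, move ←, go to R
R | _zx_xyy[_]x   read _ → write x, move ←, go to R
R | _zx_xy[y]xx   read y → write _, move →, go to P
P | _zx_xy_[x]x   read x → write z, move →, go to R
R | _zx_xy_z[x]
Cell 2 holds _ when M halts.

_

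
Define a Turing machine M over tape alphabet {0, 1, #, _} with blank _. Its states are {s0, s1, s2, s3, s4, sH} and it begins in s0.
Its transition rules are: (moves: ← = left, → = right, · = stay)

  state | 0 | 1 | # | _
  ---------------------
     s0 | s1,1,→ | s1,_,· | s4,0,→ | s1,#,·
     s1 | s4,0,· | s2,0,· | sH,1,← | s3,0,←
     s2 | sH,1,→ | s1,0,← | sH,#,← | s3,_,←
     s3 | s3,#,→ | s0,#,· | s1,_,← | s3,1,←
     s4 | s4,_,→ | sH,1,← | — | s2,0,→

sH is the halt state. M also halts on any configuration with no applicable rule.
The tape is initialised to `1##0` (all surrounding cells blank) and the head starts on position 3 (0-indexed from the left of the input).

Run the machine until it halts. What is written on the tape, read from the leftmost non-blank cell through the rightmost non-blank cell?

1##1_11

s0 | 1##[0]___   read 0 → write 1, move →, go to s1
s1 | 1##1[_]__   read _ → write 0, move ←, go to s3
s3 | 1##[1]0__   read 1 → write #, move ·, go to s0
s0 | 1##[#]0__   read # → write 0, move →, go to s4
s4 | 1##0[0]__   read 0 → write _, move →, go to s4
s4 | 1##0_[_]_   read _ → write 0, move →, go to s2
s2 | 1##0_0[_]   read _ → write _, move ←, go to s3
s3 | 1##0_[0]_   read 0 → write #, move →, go to s3
s3 | 1##0_#[_]   read _ → write 1, move ←, go to s3
s3 | 1##0_[#]1   read # → write _, move ←, go to s1
s1 | 1##0[_]_1   read _ → write 0, move ←, go to s3
s3 | 1##[0]0_1   read 0 → write #, move →, go to s3
s3 | 1###[0]_1   read 0 → write #, move →, go to s3
s3 | 1####[_]1   read _ → write 1, move ←, go to s3
s3 | 1###[#]11   read # → write _, move ←, go to s1
s1 | 1##[#]_11   read # → write 1, move ←, go to sH
sH | 1#[#]1_11
The non-blank tape span at halt is 1##1_11.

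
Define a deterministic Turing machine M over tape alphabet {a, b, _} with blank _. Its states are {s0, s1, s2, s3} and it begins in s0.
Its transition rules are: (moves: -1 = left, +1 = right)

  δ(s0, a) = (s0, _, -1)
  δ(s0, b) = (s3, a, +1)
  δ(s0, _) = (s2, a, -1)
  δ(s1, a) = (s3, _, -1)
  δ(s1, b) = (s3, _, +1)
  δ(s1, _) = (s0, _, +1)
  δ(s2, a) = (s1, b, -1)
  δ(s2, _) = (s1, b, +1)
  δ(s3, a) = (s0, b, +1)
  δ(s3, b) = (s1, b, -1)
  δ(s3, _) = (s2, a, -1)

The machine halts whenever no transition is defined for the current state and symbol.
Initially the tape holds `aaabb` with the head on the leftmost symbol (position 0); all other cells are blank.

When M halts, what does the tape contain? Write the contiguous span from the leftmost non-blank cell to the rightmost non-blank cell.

s0 | ___[a]aabb   read a → write _, move -1, go to s0
s0 | __[_]_aabb   read _ → write a, move -1, go to s2
s2 | _[_]a_aabb   read _ → write b, move +1, go to s1
s1 | _b[a]_aabb   read a → write _, move -1, go to s3
s3 | _[b]__aabb   read b → write b, move -1, go to s1
s1 | [_]b__aabb   read _ → write _, move +1, go to s0
s0 | _[b]__aabb   read b → write a, move +1, go to s3
s3 | _a[_]_aabb   read _ → write a, move -1, go to s2
s2 | _[a]a_aabb   read a → write b, move -1, go to s1
s1 | [_]ba_aabb   read _ → write _, move +1, go to s0
s0 | _[b]a_aabb   read b → write a, move +1, go to s3
s3 | _a[a]_aabb   read a → write b, move +1, go to s0
s0 | _ab[_]aabb   read _ → write a, move -1, go to s2
s2 | _a[b]aaabb
The non-blank tape span at halt is abaaabb.

abaaabb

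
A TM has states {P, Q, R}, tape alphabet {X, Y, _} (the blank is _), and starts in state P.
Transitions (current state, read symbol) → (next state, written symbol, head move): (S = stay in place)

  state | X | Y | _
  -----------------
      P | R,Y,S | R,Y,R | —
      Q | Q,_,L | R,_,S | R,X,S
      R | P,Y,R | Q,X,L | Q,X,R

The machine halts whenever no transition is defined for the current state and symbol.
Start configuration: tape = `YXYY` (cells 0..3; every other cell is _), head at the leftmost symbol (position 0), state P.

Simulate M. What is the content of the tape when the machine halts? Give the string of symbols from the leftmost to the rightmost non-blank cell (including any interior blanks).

P | [Y]XYY   read Y → write Y, move R, go to R
R | Y[X]YY   read X → write Y, move R, go to P
P | YY[Y]Y   read Y → write Y, move R, go to R
R | YYY[Y]   read Y → write X, move L, go to Q
Q | YY[Y]X   read Y → write _, move S, go to R
R | YY[_]X   read _ → write X, move R, go to Q
Q | YYX[X]   read X → write _, move L, go to Q
Q | YY[X]_   read X → write _, move L, go to Q
Q | Y[Y]__   read Y → write _, move S, go to R
R | Y[_]__   read _ → write X, move R, go to Q
Q | YX[_]_   read _ → write X, move S, go to R
R | YX[X]_   read X → write Y, move R, go to P
P | YXY[_]
The non-blank tape span at halt is YXY.

YXY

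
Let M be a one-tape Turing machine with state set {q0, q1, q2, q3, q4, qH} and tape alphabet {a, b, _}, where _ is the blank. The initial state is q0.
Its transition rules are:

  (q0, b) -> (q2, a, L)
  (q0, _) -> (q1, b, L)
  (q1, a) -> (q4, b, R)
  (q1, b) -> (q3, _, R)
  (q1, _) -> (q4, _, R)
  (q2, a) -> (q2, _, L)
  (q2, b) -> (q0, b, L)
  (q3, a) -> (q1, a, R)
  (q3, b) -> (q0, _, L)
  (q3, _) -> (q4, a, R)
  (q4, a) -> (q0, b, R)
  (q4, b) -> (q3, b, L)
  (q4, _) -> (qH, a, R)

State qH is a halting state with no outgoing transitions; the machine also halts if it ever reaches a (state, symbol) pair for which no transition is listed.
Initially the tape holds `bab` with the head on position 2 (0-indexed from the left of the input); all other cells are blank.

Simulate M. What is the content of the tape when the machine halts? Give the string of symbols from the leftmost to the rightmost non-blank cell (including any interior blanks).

a_a_aaa

q0 | ____ba[b]   read b → write a, move L, go to q2
q2 | ____b[a]a   read a → write _, move L, go to q2
q2 | ____[b]_a   read b → write b, move L, go to q0
q0 | ___[_]b_a   read _ → write b, move L, go to q1
q1 | __[_]bb_a   read _ → write _, move R, go to q4
q4 | ___[b]b_a   read b → write b, move L, go to q3
q3 | __[_]bb_a   read _ → write a, move R, go to q4
q4 | __a[b]b_a   read b → write b, move L, go to q3
q3 | __[a]bb_a   read a → write a, move R, go to q1
q1 | __a[b]b_a   read b → write _, move R, go to q3
q3 | __a_[b]_a   read b → write _, move L, go to q0
q0 | __a[_]__a   read _ → write b, move L, go to q1
q1 | __[a]b__a   read a → write b, move R, go to q4
q4 | __b[b]__a   read b → write b, move L, go to q3
q3 | __[b]b__a   read b → write _, move L, go to q0
q0 | _[_]_b__a   read _ → write b, move L, go to q1
q1 | [_]b_b__a   read _ → write _, move R, go to q4
q4 | _[b]_b__a   read b → write b, move L, go to q3
q3 | [_]b_b__a   read _ → write a, move R, go to q4
q4 | a[b]_b__a   read b → write b, move L, go to q3
q3 | [a]b_b__a   read a → write a, move R, go to q1
q1 | a[b]_b__a   read b → write _, move R, go to q3
q3 | a_[_]b__a   read _ → write a, move R, go to q4
q4 | a_a[b]__a   read b → write b, move L, go to q3
q3 | a_[a]b__a   read a → write a, move R, go to q1
q1 | a_a[b]__a   read b → write _, move R, go to q3
q3 | a_a_[_]_a   read _ → write a, move R, go to q4
q4 | a_a_a[_]a   read _ → write a, move R, go to qH
qH | a_a_aa[a]
The non-blank tape span at halt is a_a_aaa.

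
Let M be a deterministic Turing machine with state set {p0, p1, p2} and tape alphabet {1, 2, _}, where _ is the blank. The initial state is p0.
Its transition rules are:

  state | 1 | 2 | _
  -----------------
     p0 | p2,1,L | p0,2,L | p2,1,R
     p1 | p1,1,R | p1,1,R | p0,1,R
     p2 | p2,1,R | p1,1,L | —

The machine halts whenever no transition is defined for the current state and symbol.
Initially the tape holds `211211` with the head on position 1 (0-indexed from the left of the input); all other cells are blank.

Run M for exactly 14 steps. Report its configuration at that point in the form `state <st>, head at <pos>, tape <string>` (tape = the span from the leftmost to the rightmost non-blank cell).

state p0, head at 7, tape 11111111

state=p0 head=1 tape=_2[1]1211__   (p0,1)→(p2,1,L)
state=p2 head=0 tape=_[2]11211__   (p2,2)→(p1,1,L)
state=p1 head=-1 tape=[_]111211__   (p1,_)→(p0,1,R)
state=p0 head=0 tape=1[1]11211__   (p0,1)→(p2,1,L)
state=p2 head=-1 tape=[1]111211__   (p2,1)→(p2,1,R)
state=p2 head=0 tape=1[1]11211__   (p2,1)→(p2,1,R)
state=p2 head=1 tape=11[1]1211__   (p2,1)→(p2,1,R)
state=p2 head=2 tape=111[1]211__   (p2,1)→(p2,1,R)
state=p2 head=3 tape=1111[2]11__   (p2,2)→(p1,1,L)
state=p1 head=2 tape=111[1]111__   (p1,1)→(p1,1,R)
state=p1 head=3 tape=1111[1]11__   (p1,1)→(p1,1,R)
state=p1 head=4 tape=11111[1]1__   (p1,1)→(p1,1,R)
state=p1 head=5 tape=111111[1]__   (p1,1)→(p1,1,R)
state=p1 head=6 tape=1111111[_]_   (p1,_)→(p0,1,R)
state=p0 head=7 tape=11111111[_]
After 14 steps: state p0, head at 7, tape 11111111.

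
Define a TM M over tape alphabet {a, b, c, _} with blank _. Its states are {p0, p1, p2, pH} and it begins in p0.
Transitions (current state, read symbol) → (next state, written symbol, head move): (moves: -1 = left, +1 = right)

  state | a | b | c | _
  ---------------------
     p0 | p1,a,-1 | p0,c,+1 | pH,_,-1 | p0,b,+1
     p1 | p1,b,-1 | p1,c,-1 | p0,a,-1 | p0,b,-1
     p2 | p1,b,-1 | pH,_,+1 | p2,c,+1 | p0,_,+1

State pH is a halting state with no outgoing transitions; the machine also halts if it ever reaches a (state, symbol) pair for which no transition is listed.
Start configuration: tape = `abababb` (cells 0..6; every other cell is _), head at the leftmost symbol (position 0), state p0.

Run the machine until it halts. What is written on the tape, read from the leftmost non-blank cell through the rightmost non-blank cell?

bc_aaabababb

p0 | _____[a]bababb   read a → write a, move -1, go to p1
p1 | ____[_]abababb   read _ → write b, move -1, go to p0
p0 | ___[_]babababb   read _ → write b, move +1, go to p0
p0 | ___b[b]abababb   read b → write c, move +1, go to p0
p0 | ___bc[a]bababb   read a → write a, move -1, go to p1
p1 | ___b[c]abababb   read c → write a, move -1, go to p0
p0 | ___[b]aabababb   read b → write c, move +1, go to p0
p0 | ___c[a]abababb   read a → write a, move -1, go to p1
p1 | ___[c]aabababb   read c → write a, move -1, go to p0
p0 | __[_]aaabababb   read _ → write b, move +1, go to p0
p0 | __b[a]aabababb   read a → write a, move -1, go to p1
p1 | __[b]aaabababb   read b → write c, move -1, go to p1
p1 | _[_]caaabababb   read _ → write b, move -1, go to p0
p0 | [_]bcaaabababb   read _ → write b, move +1, go to p0
p0 | b[b]caaabababb   read b → write c, move +1, go to p0
p0 | bc[c]aaabababb   read c → write _, move -1, go to pH
pH | b[c]_aaabababb
The non-blank tape span at halt is bc_aaabababb.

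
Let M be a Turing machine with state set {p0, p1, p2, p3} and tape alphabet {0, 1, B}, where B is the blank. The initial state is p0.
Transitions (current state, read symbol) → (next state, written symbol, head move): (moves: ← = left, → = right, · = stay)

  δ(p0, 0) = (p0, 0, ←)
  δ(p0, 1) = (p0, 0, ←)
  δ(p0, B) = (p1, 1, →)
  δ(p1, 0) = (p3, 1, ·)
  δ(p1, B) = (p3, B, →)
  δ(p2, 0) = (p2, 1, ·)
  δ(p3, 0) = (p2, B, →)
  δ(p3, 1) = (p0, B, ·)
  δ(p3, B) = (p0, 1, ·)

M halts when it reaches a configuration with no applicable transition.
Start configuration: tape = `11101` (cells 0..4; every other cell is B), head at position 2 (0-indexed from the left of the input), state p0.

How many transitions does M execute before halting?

p0 | B11[1]01   read 1 → write 0, move ←, go to p0
p0 | B1[1]001   read 1 → write 0, move ←, go to p0
p0 | B[1]0001   read 1 → write 0, move ←, go to p0
p0 | [B]00001   read B → write 1, move →, go to p1
p1 | 1[0]0001   read 0 → write 1, move ·, go to p3
p3 | 1[1]0001   read 1 → write B, move ·, go to p0
p0 | 1[B]0001   read B → write 1, move →, go to p1
p1 | 11[0]001   read 0 → write 1, move ·, go to p3
p3 | 11[1]001   read 1 → write B, move ·, go to p0
p0 | 11[B]001   read B → write 1, move →, go to p1
p1 | 111[0]01   read 0 → write 1, move ·, go to p3
p3 | 111[1]01   read 1 → write B, move ·, go to p0
p0 | 111[B]01   read B → write 1, move →, go to p1
p1 | 1111[0]1   read 0 → write 1, move ·, go to p3
p3 | 1111[1]1   read 1 → write B, move ·, go to p0
p0 | 1111[B]1   read B → write 1, move →, go to p1
p1 | 11111[1]
M halts after 16 transitions.

16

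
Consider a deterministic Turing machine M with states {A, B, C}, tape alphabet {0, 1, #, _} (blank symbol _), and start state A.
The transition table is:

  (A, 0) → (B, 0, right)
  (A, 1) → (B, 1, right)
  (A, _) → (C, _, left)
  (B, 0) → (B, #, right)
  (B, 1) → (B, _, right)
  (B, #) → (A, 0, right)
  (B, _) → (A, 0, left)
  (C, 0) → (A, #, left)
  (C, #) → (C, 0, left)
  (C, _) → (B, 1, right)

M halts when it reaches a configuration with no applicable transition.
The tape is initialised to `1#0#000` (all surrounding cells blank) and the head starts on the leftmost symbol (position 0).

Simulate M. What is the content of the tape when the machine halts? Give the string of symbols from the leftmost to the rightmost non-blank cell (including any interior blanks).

10000##0

state=A head=0 tape=[1]#0#000_   (A,1)→(B,1,right)
state=B head=1 tape=1[#]0#000_   (B,#)→(A,0,right)
state=A head=2 tape=10[0]#000_   (A,0)→(B,0,right)
state=B head=3 tape=100[#]000_   (B,#)→(A,0,right)
state=A head=4 tape=1000[0]00_   (A,0)→(B,0,right)
state=B head=5 tape=10000[0]0_   (B,0)→(B,#,right)
state=B head=6 tape=10000#[0]_   (B,0)→(B,#,right)
state=B head=7 tape=10000##[_]   (B,_)→(A,0,left)
state=A head=6 tape=10000#[#]0
The non-blank tape span at halt is 10000##0.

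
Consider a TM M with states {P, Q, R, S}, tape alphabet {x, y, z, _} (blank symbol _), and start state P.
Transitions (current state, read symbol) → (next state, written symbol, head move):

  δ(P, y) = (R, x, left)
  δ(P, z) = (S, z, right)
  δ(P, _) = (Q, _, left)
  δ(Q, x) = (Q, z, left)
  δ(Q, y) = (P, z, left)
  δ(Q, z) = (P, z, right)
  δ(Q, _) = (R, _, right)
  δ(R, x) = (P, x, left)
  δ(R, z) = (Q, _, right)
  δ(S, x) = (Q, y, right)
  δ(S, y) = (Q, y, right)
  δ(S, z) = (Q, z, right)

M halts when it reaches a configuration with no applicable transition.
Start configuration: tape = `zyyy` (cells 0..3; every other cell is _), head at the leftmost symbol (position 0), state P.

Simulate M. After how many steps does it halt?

state=P head=0 tape=[z]yyy__   (P,z)→(S,z,right)
state=S head=1 tape=z[y]yy__   (S,y)→(Q,y,right)
state=Q head=2 tape=zy[y]y__   (Q,y)→(P,z,left)
state=P head=1 tape=z[y]zy__   (P,y)→(R,x,left)
state=R head=0 tape=[z]xzy__   (R,z)→(Q,_,right)
state=Q head=1 tape=_[x]zy__   (Q,x)→(Q,z,left)
state=Q head=0 tape=[_]zzy__   (Q,_)→(R,_,right)
state=R head=1 tape=_[z]zy__   (R,z)→(Q,_,right)
state=Q head=2 tape=__[z]y__   (Q,z)→(P,z,right)
state=P head=3 tape=__z[y]__   (P,y)→(R,x,left)
state=R head=2 tape=__[z]x__   (R,z)→(Q,_,right)
state=Q head=3 tape=___[x]__   (Q,x)→(Q,z,left)
state=Q head=2 tape=__[_]z__   (Q,_)→(R,_,right)
state=R head=3 tape=___[z]__   (R,z)→(Q,_,right)
state=Q head=4 tape=____[_]_   (Q,_)→(R,_,right)
state=R head=5 tape=_____[_]
M halts after 15 transitions.

15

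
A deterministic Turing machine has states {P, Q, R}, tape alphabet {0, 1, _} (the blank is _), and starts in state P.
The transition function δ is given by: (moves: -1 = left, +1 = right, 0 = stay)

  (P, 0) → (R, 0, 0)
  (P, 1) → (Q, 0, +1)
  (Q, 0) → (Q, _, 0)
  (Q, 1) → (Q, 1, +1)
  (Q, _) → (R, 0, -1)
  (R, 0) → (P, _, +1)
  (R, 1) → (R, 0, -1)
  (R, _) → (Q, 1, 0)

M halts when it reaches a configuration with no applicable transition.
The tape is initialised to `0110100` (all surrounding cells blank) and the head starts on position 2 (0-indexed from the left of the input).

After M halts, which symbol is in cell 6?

_

state=P head=2 tape=01[1]0100_   (P,1)→(Q,0,+1)
state=Q head=3 tape=010[0]100_   (Q,0)→(Q,_,0)
state=Q head=3 tape=010[_]100_   (Q,_)→(R,0,-1)
state=R head=2 tape=01[0]0100_   (R,0)→(P,_,+1)
state=P head=3 tape=01_[0]100_   (P,0)→(R,0,0)
state=R head=3 tape=01_[0]100_   (R,0)→(P,_,+1)
state=P head=4 tape=01__[1]00_   (P,1)→(Q,0,+1)
state=Q head=5 tape=01__0[0]0_   (Q,0)→(Q,_,0)
state=Q head=5 tape=01__0[_]0_   (Q,_)→(R,0,-1)
state=R head=4 tape=01__[0]00_   (R,0)→(P,_,+1)
state=P head=5 tape=01___[0]0_   (P,0)→(R,0,0)
state=R head=5 tape=01___[0]0_   (R,0)→(P,_,+1)
state=P head=6 tape=01____[0]_   (P,0)→(R,0,0)
state=R head=6 tape=01____[0]_   (R,0)→(P,_,+1)
state=P head=7 tape=01_____[_]
Cell 6 holds _ when M halts.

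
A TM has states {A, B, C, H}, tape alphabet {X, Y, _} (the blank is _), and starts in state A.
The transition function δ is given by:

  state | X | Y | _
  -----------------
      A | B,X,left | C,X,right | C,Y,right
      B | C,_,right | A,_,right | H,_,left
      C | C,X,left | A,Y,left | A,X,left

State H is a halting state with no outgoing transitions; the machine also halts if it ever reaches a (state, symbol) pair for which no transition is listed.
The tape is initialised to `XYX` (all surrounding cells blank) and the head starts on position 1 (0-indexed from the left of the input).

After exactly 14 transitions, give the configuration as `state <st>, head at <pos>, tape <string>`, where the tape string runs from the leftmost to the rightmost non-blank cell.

A | _____X[Y]X   read Y → write X, move right, go to C
C | _____XX[X]   read X → write X, move left, go to C
C | _____X[X]X   read X → write X, move left, go to C
C | _____[X]XX   read X → write X, move left, go to C
C | ____[_]XXX   read _ → write X, move left, go to A
A | ___[_]XXXX   read _ → write Y, move right, go to C
C | ___Y[X]XXX   read X → write X, move left, go to C
C | ___[Y]XXXX   read Y → write Y, move left, go to A
A | __[_]YXXXX   read _ → write Y, move right, go to C
C | __Y[Y]XXXX   read Y → write Y, move left, go to A
A | __[Y]YXXXX   read Y → write X, move right, go to C
C | __X[Y]XXXX   read Y → write Y, move left, go to A
A | __[X]YXXXX   read X → write X, move left, go to B
B | _[_]XYXXXX   read _ → write _, move left, go to H
H | [_]_XYXXXX
After 14 steps: state H, head at -5, tape XYXXXX.

state H, head at -5, tape XYXXXX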